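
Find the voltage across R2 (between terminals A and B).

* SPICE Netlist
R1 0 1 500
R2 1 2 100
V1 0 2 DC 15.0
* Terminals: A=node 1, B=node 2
R1 and R2 are in series across V1 (node 0 → node 1 → node 2), and the output A–B is taken across R2, so this is a voltage divider.
Series current: I = V1/(R1 + R2) = 15/(500 + 100) = 15/600 = 0.025 A
V_R2 = I × R2 = V1 × R2/(R1 + R2) = 15 × 100/600 = 2.5 V

Final answer: 2.5 V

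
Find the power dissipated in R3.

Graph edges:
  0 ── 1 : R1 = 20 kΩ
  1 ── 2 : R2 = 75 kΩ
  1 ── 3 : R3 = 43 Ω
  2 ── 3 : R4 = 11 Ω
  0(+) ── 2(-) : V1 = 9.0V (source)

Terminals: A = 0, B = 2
Nodal analysis, taking node 2 as the 0 V reference.
Source V1 fixes V_0 = 9 V.
KCL at each unknown node (sum of currents leaving = 0; resistances in Ω):
  Node 1: (V_1 - 9)/20000 + (V_1 - 0)/75000 + (V_1 - V_3)/43 = 0
  Node 3: (V_3 - V_1)/43 + (V_3 - 0)/11 = 0
Collecting terms (coefficients in siemens):
  0.02332·V_1 - 0.02326·V_3 = 0.00045
  0.1142·V_3 - 0.02326·V_1 = 0
Determinant D = (0.02332)(0.1142) - (-0.02326)(-0.02326) = 0.002121
V_1 = [(0.00045)(0.1142) - (-0.02326)(0)]/D = 0.02422 V
V_3 = [(0.02332)(0) - (0.00045)(-0.02326)]/D = 0.004933 V
I_R3 = (V_1 - V_3)/R3 = (0.02422 - 0.004933)/43 = 0.0004485 A
P_R3 = I_R3² × R3 = (0.0004485)² × 43 = 0.000008648 W

Final answer: 8.648e-06 W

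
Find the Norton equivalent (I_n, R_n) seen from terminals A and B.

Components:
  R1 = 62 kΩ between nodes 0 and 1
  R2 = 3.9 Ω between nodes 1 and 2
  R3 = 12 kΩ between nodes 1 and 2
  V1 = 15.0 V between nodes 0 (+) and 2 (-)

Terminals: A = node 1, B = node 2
Find the Thévenin equivalent first; then I_n = V_th/R_th and R_n = R_th.
Step 1 — V_th is the open-circuit voltage V_A - V_B (nothing connected across the terminals).
Nodal analysis, taking node 2 as the 0 V reference.
Source V1 fixes V_0 = 15 V.
KCL at each unknown node (sum of currents leaving = 0; resistances in Ω):
  Node 1: (V_1 - 15)/62000 + (V_1 - 0)/3.9 + (V_1 - 0)/12000 = 0
Collecting terms: 0.2565 × V_1 = 0.0002419  =>  V_1 = 0.0009432 V
V_th = V_1 - V_2 = 0.0009432 - 0 = 0.0009432 V
Step 2 — R_th: zero the source — replace V1 by a short circuit (node 2 merges into node 0) — and find the resistance seen between A (node 1) and B (node 0).
Reduce the network between node 1 (A) and node 0 (B) by series/parallel combination:
  Rp1 = R1 ‖ R2 ‖ R3 (parallel, all between nodes 0 and 1) = 1/(1/62000 + 1/3.9 + 1/12000) = 3.898 Ω
R_th = 3.898 Ω
I_n = V_th/R_th = 0.0009432/3.898 = 0.0002419 A, and R_n = R_th = 3.898 Ω

Final answer: I_n = 0.0002419 A, R_n = 3.898 Ω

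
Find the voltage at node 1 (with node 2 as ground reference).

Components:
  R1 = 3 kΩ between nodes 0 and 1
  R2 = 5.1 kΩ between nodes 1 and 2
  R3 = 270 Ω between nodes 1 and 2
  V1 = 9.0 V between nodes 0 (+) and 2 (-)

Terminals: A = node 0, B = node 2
Nodal analysis, taking node 2 as the 0 V reference.
Source V1 fixes V_0 = 9 V.
KCL at each unknown node (sum of currents leaving = 0; resistances in Ω):
  Node 1: (V_1 - 9)/3000 + (V_1 - 0)/5100 + (V_1 - 0)/270 = 0
Collecting terms: 0.004233 × V_1 = 0.003  =>  V_1 = 0.7087 V
The requested potential is V_1 = 0.7087 V.

Final answer: V_1 = 0.7087 V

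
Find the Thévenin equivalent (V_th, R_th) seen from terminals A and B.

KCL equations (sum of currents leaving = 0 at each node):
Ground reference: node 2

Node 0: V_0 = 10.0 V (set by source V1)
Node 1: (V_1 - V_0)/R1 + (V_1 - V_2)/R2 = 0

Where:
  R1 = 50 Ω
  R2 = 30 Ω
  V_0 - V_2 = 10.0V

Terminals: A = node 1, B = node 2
Step 1 — V_th is the open-circuit voltage V_A - V_B (nothing connected across the terminals).
Nodal analysis, taking node 2 as the 0 V reference.
Source V1 fixes V_0 = 10 V.
KCL at each unknown node (sum of currents leaving = 0; resistances in Ω):
  Node 1: (V_1 - 10)/50 + (V_1 - 0)/30 = 0
Collecting terms: 0.05333 × V_1 = 0.2  =>  V_1 = 3.75 V
V_th = V_1 - V_2 = 3.75 - 0 = 3.75 V
Step 2 — R_th: zero the source — replace V1 by a short circuit (node 2 merges into node 0) — and find the resistance seen between A (node 1) and B (node 0).
Reduce the network between node 1 (A) and node 0 (B) by series/parallel combination:
  Rp1 = R1 ‖ R2 (parallel, both between nodes 0 and 1) = 1/(1/50 + 1/30) = 18.75 Ω
R_th = 18.75 Ω

Final answer: V_th = 3.75 V, R_th = 18.75 Ω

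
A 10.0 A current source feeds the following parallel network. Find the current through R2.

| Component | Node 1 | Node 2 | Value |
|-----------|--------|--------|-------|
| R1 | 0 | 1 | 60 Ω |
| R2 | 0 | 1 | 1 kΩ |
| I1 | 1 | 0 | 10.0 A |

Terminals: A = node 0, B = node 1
All resistors sit directly between nodes 0 and 1, so they are in parallel and share one voltage V; the full source current 10 A splits among them.
1/R_par = 1/60 + 1/1000 = 0.01767 S  =>  R_par = 56.6 Ω
V = I × R_par = 10 × 56.6 = 566 V
I_R2 = V/R2 = 566/1000 = 0.566 A

Final answer: 0.566 A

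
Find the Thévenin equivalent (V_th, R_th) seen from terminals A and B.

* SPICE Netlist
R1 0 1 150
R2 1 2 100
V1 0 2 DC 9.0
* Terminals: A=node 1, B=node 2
Step 1 — V_th is the open-circuit voltage V_A - V_B (nothing connected across the terminals).
Nodal analysis, taking node 2 as the 0 V reference.
Source V1 fixes V_0 = 9 V.
KCL at each unknown node (sum of currents leaving = 0; resistances in Ω):
  Node 1: (V_1 - 9)/150 + (V_1 - 0)/100 = 0
Collecting terms: 0.01667 × V_1 = 0.06  =>  V_1 = 3.6 V
V_th = V_1 - V_2 = 3.6 - 0 = 3.6 V
Step 2 — R_th: zero the source — replace V1 by a short circuit (node 2 merges into node 0) — and find the resistance seen between A (node 1) and B (node 0).
Reduce the network between node 1 (A) and node 0 (B) by series/parallel combination:
  Rp1 = R1 ‖ R2 (parallel, both between nodes 0 and 1) = 1/(1/150 + 1/100) = 60 Ω
R_th = 60 Ω

Final answer: V_th = 3.6 V, R_th = 60 Ω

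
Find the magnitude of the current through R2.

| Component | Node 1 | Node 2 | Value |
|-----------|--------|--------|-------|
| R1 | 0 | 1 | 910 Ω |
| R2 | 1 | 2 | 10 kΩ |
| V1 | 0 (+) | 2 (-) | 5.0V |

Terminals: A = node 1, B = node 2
Nodal analysis, taking node 2 as the 0 V reference.
Source V1 fixes V_0 = 5 V.
KCL at each unknown node (sum of currents leaving = 0; resistances in Ω):
  Node 1: (V_1 - 5)/910 + (V_1 - 0)/10000 = 0
Collecting terms: 0.001199 × V_1 = 0.005495  =>  V_1 = 4.583 V
I_R2 = (V_1 - V_2)/R2 = (4.583 - 0)/10000 = 0.0004583 A
|I_R2| = 0.0004583 A

Final answer: |I_R2| = 0.0004583 A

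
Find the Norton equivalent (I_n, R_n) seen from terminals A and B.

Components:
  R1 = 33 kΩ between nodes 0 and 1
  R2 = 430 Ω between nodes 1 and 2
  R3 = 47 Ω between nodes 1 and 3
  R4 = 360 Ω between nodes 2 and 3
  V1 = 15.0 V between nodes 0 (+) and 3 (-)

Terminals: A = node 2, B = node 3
Find the Thévenin equivalent first; then I_n = V_th/R_th and R_n = R_th.
Step 1 — V_th is the open-circuit voltage V_A - V_B (nothing connected across the terminals).
Nodal analysis, taking node 3 as the 0 V reference.
Source V1 fixes V_0 = 15 V.
KCL at each unknown node (sum of currents leaving = 0; resistances in Ω):
  Node 1: (V_1 - 15)/33000 + (V_1 - V_2)/430 + (V_1 - 0)/47 = 0
  Node 2: (V_2 - V_1)/430 + (V_2 - 0)/360 = 0
Collecting terms (coefficients in siemens):
  0.02363·V_1 - 0.002326·V_2 = 0.0004545
  0.005103·V_2 - 0.002326·V_1 = 0
Determinant D = (0.02363)(0.005103) - (-0.002326)(-0.002326) = 0.0001152
V_1 = [(0.0004545)(0.005103) - (-0.002326)(0)]/D = 0.02014 V
V_2 = [(0.02363)(0) - (0.0004545)(-0.002326)]/D = 0.009176 V
V_th = V_2 - V_3 = 0.009176 - 0 = 0.009176 V
Step 2 — R_th: zero the source — replace V1 by a short circuit (node 3 merges into node 0) — and find the resistance seen between A (node 2) and B (node 0).
Reduce the network between node 2 (A) and node 0 (B) by series/parallel combination:
  Rp1 = R1 ‖ R3 (parallel, both between nodes 0 and 1) = 1/(1/33000 + 1/47) = 46.93 Ω
  Rs1 = R2 + Rp1 (series, joined only at node 1) = 430 + 46.93 = 476.9 Ω
  Rp2 = R4 ‖ Rs1 (parallel, both between nodes 0 and 2) = 1/(1/360 + 1/476.9) = 205.1 Ω
R_th = 205.1 Ω
I_n = V_th/R_th = 0.009176/205.1 = 0.00004473 A, and R_n = R_th = 205.1 Ω

Final answer: I_n = 4.473e-05 A, R_n = 205.1 Ω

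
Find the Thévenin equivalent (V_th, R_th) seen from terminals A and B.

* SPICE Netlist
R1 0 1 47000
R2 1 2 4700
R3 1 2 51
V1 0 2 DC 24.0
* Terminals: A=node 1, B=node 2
Step 1 — V_th is the open-circuit voltage V_A - V_B (nothing connected across the terminals).
Nodal analysis, taking node 2 as the 0 V reference.
Source V1 fixes V_0 = 24 V.
KCL at each unknown node (sum of currents leaving = 0; resistances in Ω):
  Node 1: (V_1 - 24)/47000 + (V_1 - 0)/4700 + (V_1 - 0)/51 = 0
Collecting terms: 0.01984 × V_1 = 0.0005106  =>  V_1 = 0.02574 V
V_th = V_1 - V_2 = 0.02574 - 0 = 0.02574 V
Step 2 — R_th: zero the source — replace V1 by a short circuit (node 2 merges into node 0) — and find the resistance seen between A (node 1) and B (node 0).
Reduce the network between node 1 (A) and node 0 (B) by series/parallel combination:
  Rp1 = R1 ‖ R2 ‖ R3 (parallel, all between nodes 0 and 1) = 1/(1/47000 + 1/4700 + 1/51) = 50.4 Ω
R_th = 50.4 Ω

Final answer: V_th = 0.02574 V, R_th = 50.4 Ω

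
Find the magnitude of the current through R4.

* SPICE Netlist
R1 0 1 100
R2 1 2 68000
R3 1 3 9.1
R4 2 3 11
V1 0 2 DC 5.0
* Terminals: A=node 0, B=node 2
Nodal analysis, taking node 2 as the 0 V reference.
Source V1 fixes V_0 = 5 V.
KCL at each unknown node (sum of currents leaving = 0; resistances in Ω):
  Node 1: (V_1 - 5)/100 + (V_1 - 0)/68000 + (V_1 - V_3)/9.1 = 0
  Node 3: (V_3 - V_1)/9.1 + (V_3 - 0)/11 = 0
Collecting terms (coefficients in siemens):
  0.1199·V_1 - 0.1099·V_3 = 0.05
  0.2008·V_3 - 0.1099·V_1 = 0
Determinant D = (0.1199)(0.2008) - (-0.1099)(-0.1099) = 0.012
V_1 = [(0.05)(0.2008) - (-0.1099)(0)]/D = 0.8366 V
V_3 = [(0.1199)(0) - (0.05)(-0.1099)]/D = 0.4578 V
I_R4 = (V_2 - V_3)/R4 = (0 - 0.4578)/11 = -0.04162 A
|I_R4| = 0.04162 A

Final answer: |I_R4| = 0.04162 A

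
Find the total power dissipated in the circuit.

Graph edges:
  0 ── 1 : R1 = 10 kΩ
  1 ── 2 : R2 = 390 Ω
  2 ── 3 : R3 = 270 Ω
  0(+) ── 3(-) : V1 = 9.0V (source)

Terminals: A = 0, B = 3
Nodal analysis, taking node 3 as the 0 V reference.
Source V1 fixes V_0 = 9 V.
KCL at each unknown node (sum of currents leaving = 0; resistances in Ω):
  Node 1: (V_1 - 9)/10000 + (V_1 - V_2)/390 = 0
  Node 2: (V_2 - V_1)/390 + (V_2 - 0)/270 = 0
Collecting terms (coefficients in siemens):
  0.002664·V_1 - 0.002564·V_2 = 0.0009
  0.006268·V_2 - 0.002564·V_1 = 0
Determinant D = (0.002664)(0.006268) - (-0.002564)(-0.002564) = 0.00001012
V_1 = [(0.0009)(0.006268) - (-0.002564)(0)]/D = 0.5572 V
V_2 = [(0.002664)(0) - (0.0009)(-0.002564)]/D = 0.228 V
Power in each resistor, P = (ΔV)²/R:
  P_R1 = (9 - 0.5572)²/10000 = 0.007128 W
  P_R2 = (0.5572 - 0.228)²/390 = 0.000278 W
  P_R3 = (0.228 - 0)²/270 = 0.0001925 W
P_total = P_R1 + P_R2 + P_R3 = 0.007598 W

Final answer: 0.007598 W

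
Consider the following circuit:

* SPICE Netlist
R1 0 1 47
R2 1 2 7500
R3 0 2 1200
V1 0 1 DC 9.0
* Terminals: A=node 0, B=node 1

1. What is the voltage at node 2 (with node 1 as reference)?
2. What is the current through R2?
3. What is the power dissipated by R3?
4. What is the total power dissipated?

Nodal analysis, taking node 1 as the 0 V reference.
Source V1 fixes V_0 = 9 V.
KCL at each unknown node (sum of currents leaving = 0; resistances in Ω):
  Node 2: (V_2 - 0)/7500 + (V_2 - 9)/1200 = 0
Collecting terms: 0.0009667 × V_2 = 0.0075  =>  V_2 = 7.759 V
Part 1:
  Read off the nodal solution: V_2 = 7.759 V
Part 2:
  I_R2 = (V_1 - V_2)/R2 = (0 - 7.759)/7500 = -0.001034 A
  Magnitude: I_R2 = 0.001034 A
Part 3:
  I_R3 = (V_0 - V_2)/R3 = (9 - 7.759)/1200 = 0.001034 A
  P_R3 = I_R3² × R3 = (0.001034)² × 1200 = 0.001284 W
Part 4:
  Power in each resistor, P = (ΔV)²/R:
    P_R1 = (9 - 0)²/47 = 1.723 W
    P_R2 = (0 - 7.759)²/7500 = 0.008026 W
    P_R3 = (9 - 7.759)²/1200 = 0.001284 W
  P_total = P_R1 + P_R2 + P_R3 = 1.733 W

Final answers:
1. V_2 = 7.759 V
2. I_R2 = 0.001034 A
3. P_R3 = 0.001284 W
4. P_total = 1.733 W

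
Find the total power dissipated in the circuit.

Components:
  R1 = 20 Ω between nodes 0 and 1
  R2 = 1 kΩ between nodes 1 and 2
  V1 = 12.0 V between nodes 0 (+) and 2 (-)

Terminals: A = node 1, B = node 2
Nodal analysis, taking node 2 as the 0 V reference.
Source V1 fixes V_0 = 12 V.
KCL at each unknown node (sum of currents leaving = 0; resistances in Ω):
  Node 1: (V_1 - 12)/20 + (V_1 - 0)/1000 = 0
Collecting terms: 0.051 × V_1 = 0.6  =>  V_1 = 11.76 V
Power in each resistor, P = (ΔV)²/R:
  P_R1 = (12 - 11.76)²/20 = 0.002768 W
  P_R2 = (11.76 - 0)²/1000 = 0.1384 W
P_total = P_R1 + P_R2 = 0.1412 W

Final answer: 0.1412 W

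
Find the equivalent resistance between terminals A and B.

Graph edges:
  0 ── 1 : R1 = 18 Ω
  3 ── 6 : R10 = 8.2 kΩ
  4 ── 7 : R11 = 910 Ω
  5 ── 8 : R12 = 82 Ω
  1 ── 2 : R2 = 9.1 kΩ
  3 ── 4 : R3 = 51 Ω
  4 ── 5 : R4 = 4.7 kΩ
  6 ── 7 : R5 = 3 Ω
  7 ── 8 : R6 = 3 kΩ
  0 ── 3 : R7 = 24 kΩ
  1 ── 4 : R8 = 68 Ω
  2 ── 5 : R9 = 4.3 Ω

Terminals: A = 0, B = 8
The network is not a plain series/parallel combination. Inject a 1 A test current into terminal A (node 0) and return it from terminal B (node 8); then R_eq = V_A / (1 A).
Nodal analysis, taking node 8 as the 0 V reference.
Current source I_test pushes 1 A into node 0 and draws it out of node 8.
KCL at each unknown node (sum of currents leaving = 0; resistances in Ω):
  Node 0: (V_0 - V_1)/18 + (V_0 - V_3)/24000 - 1 = 0
  Node 1: (V_1 - V_0)/18 + (V_1 - V_2)/9100 + (V_1 - V_4)/68 = 0
  Node 2: (V_2 - V_1)/9100 + (V_2 - V_5)/4.3 = 0
  Node 3: (V_3 - V_0)/24000 + (V_3 - V_4)/51 + (V_3 - V_6)/8200 = 0
  Node 4: (V_4 - V_1)/68 + (V_4 - V_3)/51 + (V_4 - V_5)/4700 + (V_4 - V_7)/910 = 0
  Node 5: (V_5 - V_2)/4.3 + (V_5 - V_4)/4700 + (V_5 - 0)/82 = 0
  Node 6: (V_6 - V_3)/8200 + (V_6 - V_7)/3 = 0
  Node 7: (V_7 - V_4)/910 + (V_7 - V_6)/3 + (V_7 - 0)/3000 = 0
Collecting terms (coefficients in siemens):
  0.0556·V_0 - 0.05556·V_1 - 0.00004167·V_3 = 1
  0.07037·V_1 - 0.05556·V_0 - 0.0001099·V_2 - 0.01471·V_4 = 0
  0.2327·V_2 - 0.0001099·V_1 - 0.2326·V_5 = 0
  0.01977·V_3 - 0.00004167·V_0 - 0.01961·V_4 - 0.000122·V_6 = 0
  0.03563·V_4 - 0.01471·V_1 - 0.01961·V_3 - 0.0002128·V_5 - 0.001099·V_7 = 0
  0.245·V_5 - 0.2326·V_2 - 0.0002128·V_4 = 0
  0.3335·V_6 - 0.000122·V_3 - 0.3333·V_7 = 0
  0.3348·V_7 - 0.001099·V_4 - 0.3333·V_6 = 0
Solving these 8 simultaneous equations (Gaussian elimination) gives:
  V_0 = 1798 V, V_1 = 1780 V, V_2 = 45.77 V, V_3 = 1724 V
  V_4 = 1726 V, V_5 = 44.95 V, V_6 = 1355 V, V_7 = 1355 V
R_eq = V_0 / 1 A = 1798 Ω = 1.798 kΩ

Final answer: 1.798 kΩ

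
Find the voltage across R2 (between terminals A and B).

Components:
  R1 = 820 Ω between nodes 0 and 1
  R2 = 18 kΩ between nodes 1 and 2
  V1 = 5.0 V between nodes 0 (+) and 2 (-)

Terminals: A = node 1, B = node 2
R1 and R2 are in series across V1 (node 0 → node 1 → node 2), and the output A–B is taken across R2, so this is a voltage divider.
Series current: I = V1/(R1 + R2) = 5/(820 + 18000) = 5/18820 = 0.0002657 A
V_R2 = I × R2 = V1 × R2/(R1 + R2) = 5 × 18000/18820 = 4.782 V

Final answer: 4.782 V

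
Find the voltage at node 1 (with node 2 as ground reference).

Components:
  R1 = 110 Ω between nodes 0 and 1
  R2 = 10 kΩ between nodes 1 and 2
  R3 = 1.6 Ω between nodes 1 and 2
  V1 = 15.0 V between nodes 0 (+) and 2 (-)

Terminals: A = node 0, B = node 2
Nodal analysis, taking node 2 as the 0 V reference.
Source V1 fixes V_0 = 15 V.
KCL at each unknown node (sum of currents leaving = 0; resistances in Ω):
  Node 1: (V_1 - 15)/110 + (V_1 - 0)/10000 + (V_1 - 0)/1.6 = 0
Collecting terms: 0.6342 × V_1 = 0.1364  =>  V_1 = 0.215 V
The requested potential is V_1 = 0.215 V.

Final answer: V_1 = 0.215 V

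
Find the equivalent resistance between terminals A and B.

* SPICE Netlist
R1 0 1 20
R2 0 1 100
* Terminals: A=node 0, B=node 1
Reduce the network between node 0 (A) and node 1 (B) by series/parallel combination:
  Rp1 = R1 ‖ R2 (parallel, both between nodes 0 and 1) = 1/(1/20 + 1/100) = 16.67 Ω
R_eq = 16.67 Ω

Final answer: 16.67 Ω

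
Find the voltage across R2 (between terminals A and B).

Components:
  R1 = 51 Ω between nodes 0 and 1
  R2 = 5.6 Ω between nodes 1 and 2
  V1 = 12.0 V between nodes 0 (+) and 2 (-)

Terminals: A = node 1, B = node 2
R1 and R2 are in series across V1 (node 0 → node 1 → node 2), and the output A–B is taken across R2, so this is a voltage divider.
Series current: I = V1/(R1 + R2) = 12/(51 + 5.6) = 12/56.6 = 0.212 A
V_R2 = I × R2 = V1 × R2/(R1 + R2) = 12 × 5.6/56.6 = 1.187 V

Final answer: 1.187 V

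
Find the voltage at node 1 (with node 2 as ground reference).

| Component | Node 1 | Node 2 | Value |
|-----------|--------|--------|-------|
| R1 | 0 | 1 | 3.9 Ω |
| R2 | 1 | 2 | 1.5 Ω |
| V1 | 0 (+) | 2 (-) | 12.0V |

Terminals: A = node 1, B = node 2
Nodal analysis, taking node 2 as the 0 V reference.
Source V1 fixes V_0 = 12 V.
KCL at each unknown node (sum of currents leaving = 0; resistances in Ω):
  Node 1: (V_1 - 12)/3.9 + (V_1 - 0)/1.5 = 0
Collecting terms: 0.9231 × V_1 = 3.077  =>  V_1 = 3.333 V
The requested potential is V_1 = 3.333 V.

Final answer: V_1 = 3.333 V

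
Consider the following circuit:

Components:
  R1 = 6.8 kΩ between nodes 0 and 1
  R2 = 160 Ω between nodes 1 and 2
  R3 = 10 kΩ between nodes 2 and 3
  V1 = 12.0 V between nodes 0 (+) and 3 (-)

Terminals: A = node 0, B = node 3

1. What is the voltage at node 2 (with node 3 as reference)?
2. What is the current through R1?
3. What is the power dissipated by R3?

Nodal analysis, taking node 3 as the 0 V reference.
Source V1 fixes V_0 = 12 V.
KCL at each unknown node (sum of currents leaving = 0; resistances in Ω):
  Node 1: (V_1 - 12)/6800 + (V_1 - V_2)/160 = 0
  Node 2: (V_2 - V_1)/160 + (V_2 - 0)/10000 = 0
Collecting terms (coefficients in siemens):
  0.006397·V_1 - 0.00625·V_2 = 0.001765
  0.00635·V_2 - 0.00625·V_1 = 0
Determinant D = (0.006397)(0.00635) - (-0.00625)(-0.00625) = 0.000001559
V_1 = [(0.001765)(0.00635) - (-0.00625)(0)]/D = 7.189 V
V_2 = [(0.006397)(0) - (0.001765)(-0.00625)]/D = 7.075 V
Part 1:
  Read off the nodal solution: V_2 = 7.075 V
Part 2:
  I_R1 = (V_0 - V_1)/R1 = (12 - 7.189)/6800 = 0.0007075 A
  Magnitude: I_R1 = 0.0007075 A
Part 3:
  I_R3 = (V_2 - V_3)/R3 = (7.075 - 0)/10000 = 0.0007075 A
  P_R3 = I_R3² × R3 = (0.0007075)² × 10000 = 0.005006 W

Final answers:
1. V_2 = 7.075 V
2. I_R1 = 0.0007075 A
3. P_R3 = 0.005006 W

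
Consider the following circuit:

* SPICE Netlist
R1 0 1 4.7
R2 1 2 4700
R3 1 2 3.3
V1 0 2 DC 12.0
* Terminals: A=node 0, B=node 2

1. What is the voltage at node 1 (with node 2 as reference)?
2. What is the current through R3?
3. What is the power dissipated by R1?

Nodal analysis, taking node 2 as the 0 V reference.
Source V1 fixes V_0 = 12 V.
KCL at each unknown node (sum of currents leaving = 0; resistances in Ω):
  Node 1: (V_1 - 12)/4.7 + (V_1 - 0)/4700 + (V_1 - 0)/3.3 = 0
Collecting terms: 0.516 × V_1 = 2.553  =>  V_1 = 4.948 V
Part 1:
  Read off the nodal solution: V_1 = 4.948 V
Part 2:
  I_R3 = (V_1 - V_2)/R3 = (4.948 - 0)/3.3 = 1.499 A
  Magnitude: I_R3 = 1.499 A
Part 3:
  I_R1 = (V_0 - V_1)/R1 = (12 - 4.948)/4.7 = 1.5 A
  P_R1 = I_R1² × R1 = (1.5)² × 4.7 = 10.58 W

Final answers:
1. V_1 = 4.948 V
2. I_R3 = 1.499 A
3. P_R1 = 10.58 W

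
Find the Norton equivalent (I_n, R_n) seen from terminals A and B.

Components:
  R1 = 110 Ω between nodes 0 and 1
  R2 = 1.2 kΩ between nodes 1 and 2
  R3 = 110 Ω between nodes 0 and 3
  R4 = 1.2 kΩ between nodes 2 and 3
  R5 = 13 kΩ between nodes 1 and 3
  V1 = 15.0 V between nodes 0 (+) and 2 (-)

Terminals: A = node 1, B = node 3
Find the Thévenin equivalent first; then I_n = V_th/R_th and R_n = R_th.
Step 1 — V_th is the open-circuit voltage V_A - V_B (nothing connected across the terminals).
Nodal analysis, taking node 2 as the 0 V reference.
Source V1 fixes V_0 = 15 V.
KCL at each unknown node (sum of currents leaving = 0; resistances in Ω):
  Node 1: (V_1 - 15)/110 + (V_1 - 0)/1200 + (V_1 - V_3)/13000 = 0
  Node 3: (V_3 - 15)/110 + (V_3 - 0)/1200 + (V_3 - V_1)/13000 = 0
Collecting terms (coefficients in siemens):
  0.01·V_1 - 0.00007692·V_3 = 0.1364
  0.01·V_3 - 0.00007692·V_1 = 0.1364
Determinant D = (0.01)(0.01) - (-0.00007692)(-0.00007692) = 0.0001
V_1 = [(0.1364)(0.01) - (-0.00007692)(0.1364)]/D = 13.74 V
V_3 = [(0.01)(0.1364) - (0.1364)(-0.00007692)]/D = 13.74 V
V_th = V_1 - V_3 = 13.74 - 13.74 = 0 V
Step 2 — R_th: zero the source — replace V1 by a short circuit (node 2 merges into node 0) — and find the resistance seen between A (node 1) and B (node 3).
Reduce the network between node 1 (A) and node 3 (B) by series/parallel combination:
  Rp1 = R1 ‖ R2 (parallel, both between nodes 0 and 1) = 1/(1/110 + 1/1200) = 100.8 Ω
  Rp2 = R3 ‖ R4 (parallel, both between nodes 0 and 3) = 1/(1/110 + 1/1200) = 100.8 Ω
  Rs1 = Rp1 + Rp2 (series, joined only at node 0) = 100.8 + 100.8 = 201.5 Ω
  Rp3 = R5 ‖ Rs1 (parallel, both between nodes 1 and 3) = 1/(1/13000 + 1/201.5) = 198.5 Ω
R_th = 198.5 Ω
I_n = V_th/R_th = 0/198.5 = 0 A, and R_n = R_th = 198.5 Ω

Final answer: I_n = 0 A, R_n = 198.5 Ω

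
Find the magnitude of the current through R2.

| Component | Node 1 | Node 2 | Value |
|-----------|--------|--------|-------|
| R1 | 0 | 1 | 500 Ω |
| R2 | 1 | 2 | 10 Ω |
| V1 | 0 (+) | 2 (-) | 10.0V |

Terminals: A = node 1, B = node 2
Nodal analysis, taking node 2 as the 0 V reference.
Source V1 fixes V_0 = 10 V.
KCL at each unknown node (sum of currents leaving = 0; resistances in Ω):
  Node 1: (V_1 - 10)/500 + (V_1 - 0)/10 = 0
Collecting terms: 0.102 × V_1 = 0.02  =>  V_1 = 0.1961 V
I_R2 = (V_1 - V_2)/R2 = (0.1961 - 0)/10 = 0.01961 A
|I_R2| = 0.01961 A

Final answer: |I_R2| = 0.01961 A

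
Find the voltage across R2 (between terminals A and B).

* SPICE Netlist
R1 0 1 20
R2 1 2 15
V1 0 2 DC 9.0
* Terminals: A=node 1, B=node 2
R1 and R2 are in series across V1 (node 0 → node 1 → node 2), and the output A–B is taken across R2, so this is a voltage divider.
Series current: I = V1/(R1 + R2) = 9/(20 + 15) = 9/35 = 0.2571 A
V_R2 = I × R2 = V1 × R2/(R1 + R2) = 9 × 15/35 = 3.857 V

Final answer: 3.857 V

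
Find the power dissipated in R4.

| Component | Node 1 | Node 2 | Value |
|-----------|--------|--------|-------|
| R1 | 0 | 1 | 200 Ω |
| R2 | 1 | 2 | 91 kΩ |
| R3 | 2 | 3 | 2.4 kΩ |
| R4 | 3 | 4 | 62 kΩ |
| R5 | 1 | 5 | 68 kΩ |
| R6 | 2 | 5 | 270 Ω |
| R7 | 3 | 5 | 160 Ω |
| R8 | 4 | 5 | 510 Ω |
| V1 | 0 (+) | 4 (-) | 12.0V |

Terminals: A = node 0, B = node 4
Nodal analysis, taking node 4 as the 0 V reference.
Source V1 fixes V_0 = 12 V.
KCL at each unknown node (sum of currents leaving = 0; resistances in Ω):
  Node 1: (V_1 - 12)/200 + (V_1 - V_2)/91000 + (V_1 - V_5)/68000 = 0
  Node 2: (V_2 - V_1)/91000 + (V_2 - V_3)/2400 + (V_2 - V_5)/270 = 0
  Node 3: (V_3 - V_2)/2400 + (V_3 - 0)/62000 + (V_3 - V_5)/160 = 0
  Node 5: (V_5 - V_1)/68000 + (V_5 - V_2)/270 + (V_5 - V_3)/160 + (V_5 - 0)/510 = 0
Collecting terms (coefficients in siemens):
  0.005026·V_1 - 0.00001099·V_2 - 0.00001471·V_5 = 0.06
  0.004131·V_2 - 0.00001099·V_1 - 0.0004167·V_3 - 0.003704·V_5 = 0
  0.006683·V_3 - 0.0004167·V_2 - 0.00625·V_5 = 0
  0.01193·V_5 - 0.00001471·V_1 - 0.003704·V_2 - 0.00625·V_3 = 0
Solving these 4 simultaneous equations (Gaussian elimination) gives:
  V_1 = 11.94 V, V_2 = 0.1845 V, V_3 = 0.1546 V, V_5 = 0.153 V
I_R4 = (V_3 - V_4)/R4 = (0.1546 - 0)/62000 = 0.000002494 A
P_R4 = I_R4² × R4 = (0.000002494)² × 62000 = 0.0000003855 W

Final answer: 3.855e-07 W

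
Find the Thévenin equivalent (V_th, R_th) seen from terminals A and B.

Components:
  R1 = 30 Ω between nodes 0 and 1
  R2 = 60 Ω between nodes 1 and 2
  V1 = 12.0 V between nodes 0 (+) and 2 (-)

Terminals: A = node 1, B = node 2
Step 1 — V_th is the open-circuit voltage V_A - V_B (nothing connected across the terminals).
Nodal analysis, taking node 2 as the 0 V reference.
Source V1 fixes V_0 = 12 V.
KCL at each unknown node (sum of currents leaving = 0; resistances in Ω):
  Node 1: (V_1 - 12)/30 + (V_1 - 0)/60 = 0
Collecting terms: 0.05 × V_1 = 0.4  =>  V_1 = 8 V
V_th = V_1 - V_2 = 8 - 0 = 8 V
Step 2 — R_th: zero the source — replace V1 by a short circuit (node 2 merges into node 0) — and find the resistance seen between A (node 1) and B (node 0).
Reduce the network between node 1 (A) and node 0 (B) by series/parallel combination:
  Rp1 = R1 ‖ R2 (parallel, both between nodes 0 and 1) = 1/(1/30 + 1/60) = 20 Ω
R_th = 20 Ω

Final answer: V_th = 8 V, R_th = 20 Ω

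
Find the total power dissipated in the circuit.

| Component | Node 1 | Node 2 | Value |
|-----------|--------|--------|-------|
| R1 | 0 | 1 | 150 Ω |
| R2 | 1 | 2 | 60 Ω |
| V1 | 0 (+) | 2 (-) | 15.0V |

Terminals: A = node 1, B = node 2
Nodal analysis, taking node 2 as the 0 V reference.
Source V1 fixes V_0 = 15 V.
KCL at each unknown node (sum of currents leaving = 0; resistances in Ω):
  Node 1: (V_1 - 15)/150 + (V_1 - 0)/60 = 0
Collecting terms: 0.02333 × V_1 = 0.1  =>  V_1 = 4.286 V
Power in each resistor, P = (ΔV)²/R:
  P_R1 = (15 - 4.286)²/150 = 0.7653 W
  P_R2 = (4.286 - 0)²/60 = 0.3061 W
P_total = P_R1 + P_R2 = 1.071 W

Final answer: 1.071 W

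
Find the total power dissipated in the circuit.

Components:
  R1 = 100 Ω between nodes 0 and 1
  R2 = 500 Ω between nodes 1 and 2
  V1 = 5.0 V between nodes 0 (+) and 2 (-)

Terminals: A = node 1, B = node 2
Nodal analysis, taking node 2 as the 0 V reference.
Source V1 fixes V_0 = 5 V.
KCL at each unknown node (sum of currents leaving = 0; resistances in Ω):
  Node 1: (V_1 - 5)/100 + (V_1 - 0)/500 = 0
Collecting terms: 0.012 × V_1 = 0.05  =>  V_1 = 4.167 V
Power in each resistor, P = (ΔV)²/R:
  P_R1 = (5 - 4.167)²/100 = 0.006944 W
  P_R2 = (4.167 - 0)²/500 = 0.03472 W
P_total = P_R1 + P_R2 = 0.04167 W

Final answer: 0.04167 W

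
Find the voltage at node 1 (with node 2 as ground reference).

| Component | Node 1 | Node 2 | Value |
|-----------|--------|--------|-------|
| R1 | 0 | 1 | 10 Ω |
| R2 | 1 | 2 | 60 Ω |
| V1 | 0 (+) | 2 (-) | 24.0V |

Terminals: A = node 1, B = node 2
Nodal analysis, taking node 2 as the 0 V reference.
Source V1 fixes V_0 = 24 V.
KCL at each unknown node (sum of currents leaving = 0; resistances in Ω):
  Node 1: (V_1 - 24)/10 + (V_1 - 0)/60 = 0
Collecting terms: 0.1167 × V_1 = 2.4  =>  V_1 = 20.57 V
The requested potential is V_1 = 20.57 V.

Final answer: V_1 = 20.57 V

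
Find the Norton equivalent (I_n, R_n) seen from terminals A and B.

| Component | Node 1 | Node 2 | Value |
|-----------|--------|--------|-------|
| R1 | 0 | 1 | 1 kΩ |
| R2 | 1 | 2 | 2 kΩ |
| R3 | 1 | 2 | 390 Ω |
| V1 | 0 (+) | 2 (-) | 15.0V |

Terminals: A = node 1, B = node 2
Find the Thévenin equivalent first; then I_n = V_th/R_th and R_n = R_th.
Step 1 — V_th is the open-circuit voltage V_A - V_B (nothing connected across the terminals).
Nodal analysis, taking node 2 as the 0 V reference.
Source V1 fixes V_0 = 15 V.
KCL at each unknown node (sum of currents leaving = 0; resistances in Ω):
  Node 1: (V_1 - 15)/1000 + (V_1 - 0)/2000 + (V_1 - 0)/390 = 0
Collecting terms: 0.004064 × V_1 = 0.015  =>  V_1 = 3.691 V
V_th = V_1 - V_2 = 3.691 - 0 = 3.691 V
Step 2 — R_th: zero the source — replace V1 by a short circuit (node 2 merges into node 0) — and find the resistance seen between A (node 1) and B (node 0).
Reduce the network between node 1 (A) and node 0 (B) by series/parallel combination:
  Rp1 = R1 ‖ R2 ‖ R3 (parallel, all between nodes 0 and 1) = 1/(1/1000 + 1/2000 + 1/390) = 246.1 Ω
R_th = 246.1 Ω
I_n = V_th/R_th = 3.691/246.1 = 0.015 A, and R_n = R_th = 246.1 Ω

Final answer: I_n = 0.015 A, R_n = 246.1 Ω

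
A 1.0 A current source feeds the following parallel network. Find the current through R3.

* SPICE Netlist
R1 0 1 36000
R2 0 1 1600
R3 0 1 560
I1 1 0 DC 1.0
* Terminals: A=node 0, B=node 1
All resistors sit directly between nodes 0 and 1, so they are in parallel and share one voltage V; the full source current 1 A splits among them.
1/R_par = 1/36000 + 1/1600 + 1/560 = 0.002438 S  =>  R_par = 410.1 Ω
V = I × R_par = 1 × 410.1 = 410.1 V
I_R3 = V/R3 = 410.1/560 = 0.7323 A

Final answer: 0.7323 A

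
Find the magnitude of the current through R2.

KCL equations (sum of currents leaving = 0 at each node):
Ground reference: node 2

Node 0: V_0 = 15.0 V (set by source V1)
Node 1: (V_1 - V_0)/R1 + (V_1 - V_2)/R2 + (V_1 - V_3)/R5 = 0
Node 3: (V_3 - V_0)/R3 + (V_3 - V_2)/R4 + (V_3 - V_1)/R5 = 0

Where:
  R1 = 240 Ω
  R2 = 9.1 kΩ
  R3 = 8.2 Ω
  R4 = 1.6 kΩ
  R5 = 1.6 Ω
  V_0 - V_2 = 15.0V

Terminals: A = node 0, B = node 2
Nodal analysis, taking node 2 as the 0 V reference.
Source V1 fixes V_0 = 15 V.
KCL at each unknown node (sum of currents leaving = 0; resistances in Ω):
  Node 1: (V_1 - 15)/240 + (V_1 - 0)/9100 + (V_1 - V_3)/1.6 = 0
  Node 3: (V_3 - 15)/8.2 + (V_3 - 0)/1600 + (V_3 - V_1)/1.6 = 0
Collecting terms (coefficients in siemens):
  0.6293·V_1 - 0.625·V_3 = 0.0625
  0.7476·V_3 - 0.625·V_1 = 1.829
Determinant D = (0.6293)(0.7476) - (-0.625)(-0.625) = 0.07981
V_1 = [(0.0625)(0.7476) - (-0.625)(1.829)]/D = 14.91 V
V_3 = [(0.6293)(1.829) - (0.0625)(-0.625)]/D = 14.91 V
I_R2 = (V_1 - V_2)/R2 = (14.91 - 0)/9100 = 0.001639 A
|I_R2| = 0.001639 A

Final answer: |I_R2| = 0.001639 A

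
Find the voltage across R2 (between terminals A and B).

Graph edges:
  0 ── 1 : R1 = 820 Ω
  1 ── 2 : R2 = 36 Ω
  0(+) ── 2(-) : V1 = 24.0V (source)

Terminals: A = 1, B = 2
R1 and R2 are in series across V1 (node 0 → node 1 → node 2), and the output A–B is taken across R2, so this is a voltage divider.
Series current: I = V1/(R1 + R2) = 24/(820 + 36) = 24/856 = 0.02804 A
V_R2 = I × R2 = V1 × R2/(R1 + R2) = 24 × 36/856 = 1.009 V

Final answer: 1.009 V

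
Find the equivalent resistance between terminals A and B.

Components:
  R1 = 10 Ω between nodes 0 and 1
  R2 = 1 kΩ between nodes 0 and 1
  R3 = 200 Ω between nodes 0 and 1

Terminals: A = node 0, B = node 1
Reduce the network between node 0 (A) and node 1 (B) by series/parallel combination:
  Rp1 = R1 ‖ R2 ‖ R3 (parallel, all between nodes 0 and 1) = 1/(1/10 + 1/1000 + 1/200) = 9.434 Ω
R_eq = 9.434 Ω

Final answer: 9.434 Ω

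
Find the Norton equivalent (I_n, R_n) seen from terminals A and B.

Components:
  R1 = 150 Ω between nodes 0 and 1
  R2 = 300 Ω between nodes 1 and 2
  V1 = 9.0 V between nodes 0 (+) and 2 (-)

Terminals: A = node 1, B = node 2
Find the Thévenin equivalent first; then I_n = V_th/R_th and R_n = R_th.
Step 1 — V_th is the open-circuit voltage V_A - V_B (nothing connected across the terminals).
Nodal analysis, taking node 2 as the 0 V reference.
Source V1 fixes V_0 = 9 V.
KCL at each unknown node (sum of currents leaving = 0; resistances in Ω):
  Node 1: (V_1 - 9)/150 + (V_1 - 0)/300 = 0
Collecting terms: 0.01 × V_1 = 0.06  =>  V_1 = 6 V
V_th = V_1 - V_2 = 6 - 0 = 6 V
Step 2 — R_th: zero the source — replace V1 by a short circuit (node 2 merges into node 0) — and find the resistance seen between A (node 1) and B (node 0).
Reduce the network between node 1 (A) and node 0 (B) by series/parallel combination:
  Rp1 = R1 ‖ R2 (parallel, both between nodes 0 and 1) = 1/(1/150 + 1/300) = 100 Ω
R_th = 100 Ω
I_n = V_th/R_th = 6/100 = 0.06 A, and R_n = R_th = 100 Ω

Final answer: I_n = 0.06 A, R_n = 100 Ω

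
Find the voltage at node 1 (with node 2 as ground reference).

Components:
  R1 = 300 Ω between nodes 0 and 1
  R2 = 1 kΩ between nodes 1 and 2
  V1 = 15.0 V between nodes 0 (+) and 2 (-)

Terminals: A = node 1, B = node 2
Nodal analysis, taking node 2 as the 0 V reference.
Source V1 fixes V_0 = 15 V.
KCL at each unknown node (sum of currents leaving = 0; resistances in Ω):
  Node 1: (V_1 - 15)/300 + (V_1 - 0)/1000 = 0
Collecting terms: 0.004333 × V_1 = 0.05  =>  V_1 = 11.54 V
The requested potential is V_1 = 11.54 V.

Final answer: V_1 = 11.54 V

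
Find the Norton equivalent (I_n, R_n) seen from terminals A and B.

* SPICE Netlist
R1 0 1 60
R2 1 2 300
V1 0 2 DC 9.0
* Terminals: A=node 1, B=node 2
Find the Thévenin equivalent first; then I_n = V_th/R_th and R_n = R_th.
Step 1 — V_th is the open-circuit voltage V_A - V_B (nothing connected across the terminals).
Nodal analysis, taking node 2 as the 0 V reference.
Source V1 fixes V_0 = 9 V.
KCL at each unknown node (sum of currents leaving = 0; resistances in Ω):
  Node 1: (V_1 - 9)/60 + (V_1 - 0)/300 = 0
Collecting terms: 0.02 × V_1 = 0.15  =>  V_1 = 7.5 V
V_th = V_1 - V_2 = 7.5 - 0 = 7.5 V
Step 2 — R_th: zero the source — replace V1 by a short circuit (node 2 merges into node 0) — and find the resistance seen between A (node 1) and B (node 0).
Reduce the network between node 1 (A) and node 0 (B) by series/parallel combination:
  Rp1 = R1 ‖ R2 (parallel, both between nodes 0 and 1) = 1/(1/60 + 1/300) = 50 Ω
R_th = 50 Ω
I_n = V_th/R_th = 7.5/50 = 0.15 A, and R_n = R_th = 50 Ω

Final answer: I_n = 0.15 A, R_n = 50 Ω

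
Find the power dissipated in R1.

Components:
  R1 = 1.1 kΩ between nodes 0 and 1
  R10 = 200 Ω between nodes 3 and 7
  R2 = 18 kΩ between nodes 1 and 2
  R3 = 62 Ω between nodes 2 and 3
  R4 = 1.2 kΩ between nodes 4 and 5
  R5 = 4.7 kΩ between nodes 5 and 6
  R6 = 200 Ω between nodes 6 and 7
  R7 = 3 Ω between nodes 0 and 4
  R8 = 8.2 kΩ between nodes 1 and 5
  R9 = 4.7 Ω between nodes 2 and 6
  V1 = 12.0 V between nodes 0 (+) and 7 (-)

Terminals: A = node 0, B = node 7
Nodal analysis, taking node 7 as the 0 V reference.
Source V1 fixes V_0 = 12 V.
KCL at each unknown node (sum of currents leaving = 0; resistances in Ω):
  Node 1: (V_1 - 12)/1100 + (V_1 - V_2)/18000 + (V_1 - V_5)/8200 = 0
  Node 2: (V_2 - V_1)/18000 + (V_2 - V_3)/62 + (V_2 - V_6)/4.7 = 0
  Node 3: (V_3 - V_2)/62 + (V_3 - 0)/200 = 0
  Node 4: (V_4 - V_5)/1200 + (V_4 - 12)/3 = 0
  Node 5: (V_5 - V_4)/1200 + (V_5 - V_6)/4700 + (V_5 - V_1)/8200 = 0
  Node 6: (V_6 - V_5)/4700 + (V_6 - 0)/200 + (V_6 - V_2)/4.7 = 0
Collecting terms (coefficients in siemens):
  0.001087·V_1 - 0.00005556·V_2 - 0.000122·V_5 = 0.01091
  0.229·V_2 - 0.00005556·V_1 - 0.01613·V_3 - 0.2128·V_6 = 0
  0.02113·V_3 - 0.01613·V_2 = 0
  0.3342·V_4 - 0.0008333·V_5 = 4
  0.001168·V_5 - 0.000122·V_1 - 0.0008333·V_4 - 0.0002128·V_6 = 0
  0.218·V_6 - 0.2128·V_2 - 0.0002128·V_5 = 0
Solving these 6 simultaneous equations (Gaussian elimination) gives:
  V_1 = 11.15 V, V_2 = 0.2957 V, V_3 = 0.2257 V, V_4 = 11.99 V
  V_5 = 9.776 V, V_6 = 0.2982 V
I_R1 = (V_0 - V_1)/R1 = (12 - 11.15)/1100 = 0.0007709 A
P_R1 = I_R1² × R1 = (0.0007709)² × 1100 = 0.0006538 W

Final answer: 0.0006538 W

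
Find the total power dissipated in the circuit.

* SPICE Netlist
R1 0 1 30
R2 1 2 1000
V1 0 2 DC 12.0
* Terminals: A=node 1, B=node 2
Nodal analysis, taking node 2 as the 0 V reference.
Source V1 fixes V_0 = 12 V.
KCL at each unknown node (sum of currents leaving = 0; resistances in Ω):
  Node 1: (V_1 - 12)/30 + (V_1 - 0)/1000 = 0
Collecting terms: 0.03433 × V_1 = 0.4  =>  V_1 = 11.65 V
Power in each resistor, P = (ΔV)²/R:
  P_R1 = (12 - 11.65)²/30 = 0.004072 W
  P_R2 = (11.65 - 0)²/1000 = 0.1357 W
P_total = P_R1 + P_R2 = 0.1398 W

Final answer: 0.1398 W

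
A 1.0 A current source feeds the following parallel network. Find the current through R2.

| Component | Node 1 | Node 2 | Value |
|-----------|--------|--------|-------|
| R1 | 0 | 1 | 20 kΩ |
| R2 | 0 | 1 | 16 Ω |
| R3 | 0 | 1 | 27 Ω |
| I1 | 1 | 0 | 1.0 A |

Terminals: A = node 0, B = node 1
All resistors sit directly between nodes 0 and 1, so they are in parallel and share one voltage V; the full source current 1 A splits among them.
1/R_par = 1/20000 + 1/16 + 1/27 = 0.09959 S  =>  R_par = 10.04 Ω
V = I × R_par = 1 × 10.04 = 10.04 V
I_R2 = V/R2 = 10.04/16 = 0.6276 A

Final answer: 0.6276 A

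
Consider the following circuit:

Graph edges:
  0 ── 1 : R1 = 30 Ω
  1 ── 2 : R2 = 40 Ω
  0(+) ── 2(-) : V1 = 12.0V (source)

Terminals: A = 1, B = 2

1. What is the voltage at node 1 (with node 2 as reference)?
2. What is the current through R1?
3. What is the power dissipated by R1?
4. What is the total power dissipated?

Nodal analysis, taking node 2 as the 0 V reference.
Source V1 fixes V_0 = 12 V.
KCL at each unknown node (sum of currents leaving = 0; resistances in Ω):
  Node 1: (V_1 - 12)/30 + (V_1 - 0)/40 = 0
Collecting terms: 0.05833 × V_1 = 0.4  =>  V_1 = 6.857 V
Part 1:
  Read off the nodal solution: V_1 = 6.857 V
Part 2:
  I_R1 = (V_0 - V_1)/R1 = (12 - 6.857)/30 = 0.1714 A
  Magnitude: I_R1 = 0.1714 A
Part 3:
  I_R1 = (V_0 - V_1)/R1 = (12 - 6.857)/30 = 0.1714 A
  P_R1 = I_R1² × R1 = (0.1714)² × 30 = 0.8816 W
Part 4:
  Power in each resistor, P = (ΔV)²/R:
    P_R1 = (12 - 6.857)²/30 = 0.8816 W
    P_R2 = (6.857 - 0)²/40 = 1.176 W
  P_total = P_R1 + P_R2 = 2.057 W

Final answers:
1. V_1 = 6.857 V
2. I_R1 = 0.1714 A
3. P_R1 = 0.8816 W
4. P_total = 2.057 W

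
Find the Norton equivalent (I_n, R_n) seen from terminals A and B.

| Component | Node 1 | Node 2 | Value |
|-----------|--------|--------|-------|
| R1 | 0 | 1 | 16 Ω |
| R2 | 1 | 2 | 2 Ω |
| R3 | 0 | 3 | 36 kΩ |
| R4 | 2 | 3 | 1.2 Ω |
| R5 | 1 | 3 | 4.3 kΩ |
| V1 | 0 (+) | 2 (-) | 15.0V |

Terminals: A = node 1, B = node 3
Find the Thévenin equivalent first; then I_n = V_th/R_th and R_n = R_th.
Step 1 — V_th is the open-circuit voltage V_A - V_B (nothing connected across the terminals).
Nodal analysis, taking node 2 as the 0 V reference.
Source V1 fixes V_0 = 15 V.
KCL at each unknown node (sum of currents leaving = 0; resistances in Ω):
  Node 1: (V_1 - 15)/16 + (V_1 - 0)/2 + (V_1 - V_3)/4300 = 0
  Node 3: (V_3 - 15)/36000 + (V_3 - 0)/1.2 + (V_3 - V_1)/4300 = 0
Collecting terms (coefficients in siemens):
  0.5627·V_1 - 0.0002326·V_3 = 0.9375
  0.8336·V_3 - 0.0002326·V_1 = 0.0004167
Determinant D = (0.5627)(0.8336) - (-0.0002326)(-0.0002326) = 0.4691
V_1 = [(0.9375)(0.8336) - (-0.0002326)(0.0004167)]/D = 1.666 V
V_3 = [(0.5627)(0.0004167) - (0.9375)(-0.0002326)]/D = 0.0009646 V
V_th = V_1 - V_3 = 1.666 - 0.0009646 = 1.665 V
Step 2 — R_th: zero the source — replace V1 by a short circuit (node 2 merges into node 0) — and find the resistance seen between A (node 1) and B (node 3).
Reduce the network between node 1 (A) and node 3 (B) by series/parallel combination:
  Rp1 = R1 ‖ R2 (parallel, both between nodes 0 and 1) = 1/(1/16 + 1/2) = 1.778 Ω
  Rp2 = R3 ‖ R4 (parallel, both between nodes 0 and 3) = 1/(1/36000 + 1/1.2) = 1.2 Ω
  Rs1 = Rp1 + Rp2 (series, joined only at node 0) = 1.778 + 1.2 = 2.978 Ω
  Rp3 = R5 ‖ Rs1 (parallel, both between nodes 1 and 3) = 1/(1/4300 + 1/2.978) = 2.976 Ω
R_th = 2.976 Ω
I_n = V_th/R_th = 1.665/2.976 = 0.5595 A, and R_n = R_th = 2.976 Ω

Final answer: I_n = 0.5595 A, R_n = 2.976 Ω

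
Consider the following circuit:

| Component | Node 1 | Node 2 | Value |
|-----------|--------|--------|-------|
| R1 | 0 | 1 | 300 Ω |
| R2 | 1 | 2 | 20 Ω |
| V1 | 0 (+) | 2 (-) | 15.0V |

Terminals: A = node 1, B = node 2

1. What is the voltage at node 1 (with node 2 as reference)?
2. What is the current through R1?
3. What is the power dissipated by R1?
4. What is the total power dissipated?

Nodal analysis, taking node 2 as the 0 V reference.
Source V1 fixes V_0 = 15 V.
KCL at each unknown node (sum of currents leaving = 0; resistances in Ω):
  Node 1: (V_1 - 15)/300 + (V_1 - 0)/20 = 0
Collecting terms: 0.05333 × V_1 = 0.05  =>  V_1 = 0.9375 V
Part 1:
  Read off the nodal solution: V_1 = 0.9375 V
Part 2:
  I_R1 = (V_0 - V_1)/R1 = (15 - 0.9375)/300 = 0.04688 A
  Magnitude: I_R1 = 0.04688 A
Part 3:
  I_R1 = (V_0 - V_1)/R1 = (15 - 0.9375)/300 = 0.04688 A
  P_R1 = I_R1² × R1 = (0.04688)² × 300 = 0.6592 W
Part 4:
  Power in each resistor, P = (ΔV)²/R:
    P_R1 = (15 - 0.9375)²/300 = 0.6592 W
    P_R2 = (0.9375 - 0)²/20 = 0.04395 W
  P_total = P_R1 + P_R2 = 0.7031 W

Final answers:
1. V_1 = 0.9375 V
2. I_R1 = 0.04688 A
3. P_R1 = 0.6592 W
4. P_total = 0.7031 W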